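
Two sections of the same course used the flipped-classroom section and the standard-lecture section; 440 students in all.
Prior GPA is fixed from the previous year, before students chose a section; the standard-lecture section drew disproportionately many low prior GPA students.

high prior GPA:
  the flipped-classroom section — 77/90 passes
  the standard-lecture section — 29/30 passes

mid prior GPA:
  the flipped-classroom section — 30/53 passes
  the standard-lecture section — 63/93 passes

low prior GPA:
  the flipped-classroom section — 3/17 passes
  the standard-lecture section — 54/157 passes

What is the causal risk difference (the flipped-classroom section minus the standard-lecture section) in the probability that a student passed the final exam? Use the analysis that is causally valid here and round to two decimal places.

the standard-lecture section is higher inside every prior GPA band stratum but the flipped-classroom section is higher in aggregate. Whether to stratify depends on how prior GPA band relates to the teaching method.
Nothing the teaching method does changes prior GPA band; the imbalance is an allocation artefact. With prior GPA band also predicting the outcome, the pooled figure is confounded, and the within-stratum comparison is the causal one.
Adjusting over the population distribution of prior GPA band: 0.273·(0.856−0.967) + 0.332·(0.566−0.677) + 0.395·(0.176−0.344) = -0.133.

-0.13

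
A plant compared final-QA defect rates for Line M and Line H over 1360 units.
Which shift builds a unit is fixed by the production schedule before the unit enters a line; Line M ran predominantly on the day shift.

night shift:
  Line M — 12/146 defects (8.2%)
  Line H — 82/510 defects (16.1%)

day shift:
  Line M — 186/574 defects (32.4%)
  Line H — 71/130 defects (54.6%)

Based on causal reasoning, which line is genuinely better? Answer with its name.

The stratified and pooled comparisons disagree (Line M wins within each shift; Line H wins overall), so the answer turns on the causal role of shift.
The imbalance in shift arose from how units were allocated, not from anything the line did; and shift independently affects the outcome. The pooled gap is confounded — condition on shift.
Within each level — night shift: 8.2% vs 16.1%; day shift: 32.4% vs 54.6% — Line M is lower every time.

Line M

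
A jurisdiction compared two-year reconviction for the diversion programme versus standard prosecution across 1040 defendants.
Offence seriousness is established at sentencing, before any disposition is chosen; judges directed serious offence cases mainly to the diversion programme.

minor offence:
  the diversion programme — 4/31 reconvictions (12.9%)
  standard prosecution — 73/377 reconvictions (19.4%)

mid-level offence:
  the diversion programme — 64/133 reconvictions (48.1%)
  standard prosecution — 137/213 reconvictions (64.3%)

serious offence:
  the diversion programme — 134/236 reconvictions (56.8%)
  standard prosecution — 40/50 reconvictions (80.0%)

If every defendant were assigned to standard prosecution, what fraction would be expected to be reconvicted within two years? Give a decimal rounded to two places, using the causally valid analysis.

Offence seriousness satisfies the back-door criterion: it is not a descendant of the disposition, and it blocks the spurious path from disposition to outcome. Adjusting for it (i.e., using the within-offence seriousness rates) gives the causal effect.
Standardising standard prosecution to the population offence seriousness mix: 0.392·73/377 + 0.333·137/213 + 0.275·40/50 = 0.510.

0.51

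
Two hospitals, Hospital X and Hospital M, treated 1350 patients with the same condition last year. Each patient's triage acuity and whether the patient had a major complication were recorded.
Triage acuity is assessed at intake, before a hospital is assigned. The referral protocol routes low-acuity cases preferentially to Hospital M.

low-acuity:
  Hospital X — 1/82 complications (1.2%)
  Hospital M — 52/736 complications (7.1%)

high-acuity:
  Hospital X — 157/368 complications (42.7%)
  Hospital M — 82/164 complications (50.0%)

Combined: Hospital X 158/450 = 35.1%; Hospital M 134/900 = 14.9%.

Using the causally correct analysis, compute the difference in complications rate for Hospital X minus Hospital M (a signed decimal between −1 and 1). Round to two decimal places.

Nothing the hospital does changes triage acuity; the imbalance is an allocation artefact. With triage acuity also predicting the outcome, the pooled figure is confounded, and the within-stratum comparison is the causal one.
Adjusting over the population distribution of triage acuity: 0.606·(0.012−0.071) + 0.394·(0.427−0.500) = -0.064.

-0.06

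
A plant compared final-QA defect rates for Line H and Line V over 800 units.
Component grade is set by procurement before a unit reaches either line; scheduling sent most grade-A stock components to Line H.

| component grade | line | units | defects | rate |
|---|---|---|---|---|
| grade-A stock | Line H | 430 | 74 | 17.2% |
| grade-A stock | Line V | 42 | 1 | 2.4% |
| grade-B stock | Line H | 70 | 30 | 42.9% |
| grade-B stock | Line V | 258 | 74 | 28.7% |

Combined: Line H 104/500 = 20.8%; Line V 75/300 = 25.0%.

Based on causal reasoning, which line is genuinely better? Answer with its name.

Line V

Component grade is set before the line has any effect — it is not caused by the line — and it independently drives the outcome. That makes it a confounder, so the causal comparison is within component grade levels.
Within each level — grade-A stock: 17.2% vs 2.4%; grade-B stock: 42.9% vs 28.7% — Line V is lower every time.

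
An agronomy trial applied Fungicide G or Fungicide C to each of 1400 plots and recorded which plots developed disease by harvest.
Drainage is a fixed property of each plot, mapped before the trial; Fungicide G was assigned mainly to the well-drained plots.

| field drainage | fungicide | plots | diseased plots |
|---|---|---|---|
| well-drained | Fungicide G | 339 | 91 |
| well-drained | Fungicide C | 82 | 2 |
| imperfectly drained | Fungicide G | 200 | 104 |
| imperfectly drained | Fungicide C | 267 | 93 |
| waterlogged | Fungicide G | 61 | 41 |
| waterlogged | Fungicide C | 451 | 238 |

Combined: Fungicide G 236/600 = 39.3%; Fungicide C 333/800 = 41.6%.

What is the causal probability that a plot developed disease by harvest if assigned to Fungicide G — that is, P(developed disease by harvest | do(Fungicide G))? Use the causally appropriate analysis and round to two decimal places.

Field drainage differs across fungicides for reasons unrelated to any effect of the fungicide itself, and it separately predicts the outcome — a classic confounder. We must compare within field drainage levels.
Standardising Fungicide G to the population field drainage mix: 0.301·91/339 + 0.334·104/200 + 0.366·41/61 = 0.500.

0.50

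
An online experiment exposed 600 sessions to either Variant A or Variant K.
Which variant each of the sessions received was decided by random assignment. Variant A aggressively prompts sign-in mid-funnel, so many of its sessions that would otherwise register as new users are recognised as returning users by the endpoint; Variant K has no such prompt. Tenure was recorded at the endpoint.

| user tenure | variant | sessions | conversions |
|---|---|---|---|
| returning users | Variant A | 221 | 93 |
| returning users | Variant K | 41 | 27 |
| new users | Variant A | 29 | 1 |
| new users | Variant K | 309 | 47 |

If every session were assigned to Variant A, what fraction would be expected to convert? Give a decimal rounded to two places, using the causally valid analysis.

The distribution of user tenure is itself part of what the variant does — it is an intermediate outcome. Holding it fixed would remove that part of the effect; the total effect is the pooled difference.
So P(outcome | do(Variant A)) is just the pooled rate for Variant A: 94/250 = 0.376.

0.38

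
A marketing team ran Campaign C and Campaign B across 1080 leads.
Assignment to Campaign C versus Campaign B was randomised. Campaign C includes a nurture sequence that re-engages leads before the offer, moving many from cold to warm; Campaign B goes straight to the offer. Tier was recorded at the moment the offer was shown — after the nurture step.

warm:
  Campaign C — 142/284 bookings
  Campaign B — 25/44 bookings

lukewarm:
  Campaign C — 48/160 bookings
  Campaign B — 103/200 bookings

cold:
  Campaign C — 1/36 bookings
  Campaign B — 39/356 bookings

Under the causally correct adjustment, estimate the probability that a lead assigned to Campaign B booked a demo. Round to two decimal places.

Engagement tier is recorded after the campaign and is itself shifted by it — it sits on the causal path from campaign to outcome. Conditioning on a mediator would strip out part of the effect we want; the pooled comparison gives the total causal effect.
So P(outcome | do(Campaign B)) is just the pooled rate for Campaign B: 167/600 = 0.278.

0.28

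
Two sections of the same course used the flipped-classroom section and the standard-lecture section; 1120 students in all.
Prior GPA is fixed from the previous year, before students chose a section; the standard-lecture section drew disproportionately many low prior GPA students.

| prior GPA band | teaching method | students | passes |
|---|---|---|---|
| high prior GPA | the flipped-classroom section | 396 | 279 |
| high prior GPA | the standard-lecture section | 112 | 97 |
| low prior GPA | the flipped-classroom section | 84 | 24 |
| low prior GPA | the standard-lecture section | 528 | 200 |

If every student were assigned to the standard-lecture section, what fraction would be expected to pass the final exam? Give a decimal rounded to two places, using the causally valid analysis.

0.60

Here prior GPA band is a common cause — it drives both which teaching method a case falls under and the outcome. The crude comparison mixes populations; the stratum-specific rates are the causally relevant ones.
Standardising the standard-lecture section to the population prior GPA band mix: 0.454·97/112 + 0.546·200/528 = 0.600.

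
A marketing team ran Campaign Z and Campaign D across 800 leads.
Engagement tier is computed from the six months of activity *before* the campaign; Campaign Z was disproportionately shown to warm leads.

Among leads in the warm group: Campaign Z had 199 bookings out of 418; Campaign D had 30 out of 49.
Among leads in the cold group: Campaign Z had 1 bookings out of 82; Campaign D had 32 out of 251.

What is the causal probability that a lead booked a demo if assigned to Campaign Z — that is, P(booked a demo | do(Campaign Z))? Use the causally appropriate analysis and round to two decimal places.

Here engagement tier is a common cause — it drives both which campaign a case falls under and the outcome. The crude comparison mixes populations; the stratum-specific rates are the causally relevant ones.
Standardising Campaign Z to the population engagement tier mix: 0.584·199/418 + 0.416·1/82 = 0.283.

0.28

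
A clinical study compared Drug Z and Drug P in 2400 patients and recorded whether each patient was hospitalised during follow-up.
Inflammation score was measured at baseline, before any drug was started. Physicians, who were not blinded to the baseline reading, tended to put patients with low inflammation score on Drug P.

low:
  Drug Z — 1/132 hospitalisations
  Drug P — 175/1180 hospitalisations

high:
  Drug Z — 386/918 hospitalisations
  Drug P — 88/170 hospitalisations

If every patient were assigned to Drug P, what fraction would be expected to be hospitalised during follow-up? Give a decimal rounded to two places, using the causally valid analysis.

0.32

The stratified and pooled comparisons disagree (Drug Z wins within each inflammation score; Drug P wins overall), so the answer turns on the causal role of inflammation score.
Inflammation score differs across drugs for reasons unrelated to any effect of the drug itself, and it separately predicts the outcome — a classic confounder. We must compare within inflammation score levels.
Standardising Drug P to the population inflammation score mix: 0.547·175/1180 + 0.453·88/170 = 0.316.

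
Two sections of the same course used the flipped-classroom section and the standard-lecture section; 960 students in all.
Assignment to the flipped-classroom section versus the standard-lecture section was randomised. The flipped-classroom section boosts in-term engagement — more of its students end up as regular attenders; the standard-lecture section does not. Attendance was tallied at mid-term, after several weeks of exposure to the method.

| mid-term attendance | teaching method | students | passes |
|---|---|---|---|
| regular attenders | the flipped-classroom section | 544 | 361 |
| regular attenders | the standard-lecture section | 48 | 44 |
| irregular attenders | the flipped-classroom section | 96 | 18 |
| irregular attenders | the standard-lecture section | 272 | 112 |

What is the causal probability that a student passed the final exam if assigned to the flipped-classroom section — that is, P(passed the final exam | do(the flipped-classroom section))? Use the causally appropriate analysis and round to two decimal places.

Within every mid-term attendance level the standard-lecture section has the higher rate, yet pooled the flipped-classroom section does — Simpson's reversal.
The distribution of mid-term attendance is itself part of what the teaching method does — it is an intermediate outcome. Holding it fixed would remove that part of the effect; the total effect is the pooled difference.
So P(outcome | do(the flipped-classroom section)) is just the pooled rate for the flipped-classroom section: 379/640 = 0.592.

0.59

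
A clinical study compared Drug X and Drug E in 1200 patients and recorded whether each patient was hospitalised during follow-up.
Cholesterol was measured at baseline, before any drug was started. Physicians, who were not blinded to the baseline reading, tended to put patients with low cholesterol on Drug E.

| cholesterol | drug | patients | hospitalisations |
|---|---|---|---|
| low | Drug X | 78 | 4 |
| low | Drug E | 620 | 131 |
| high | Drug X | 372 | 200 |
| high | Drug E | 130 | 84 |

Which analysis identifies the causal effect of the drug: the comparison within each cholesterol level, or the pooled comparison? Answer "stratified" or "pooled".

Nothing the drug does changes cholesterol; the imbalance is an allocation artefact. With cholesterol also predicting the outcome, the pooled figure is confounded, and the within-stratum comparison is the causal one.
Within each level — low: 5.1% vs 21.1%; high: 53.8% vs 64.6% — Drug X is lower every time.

stratified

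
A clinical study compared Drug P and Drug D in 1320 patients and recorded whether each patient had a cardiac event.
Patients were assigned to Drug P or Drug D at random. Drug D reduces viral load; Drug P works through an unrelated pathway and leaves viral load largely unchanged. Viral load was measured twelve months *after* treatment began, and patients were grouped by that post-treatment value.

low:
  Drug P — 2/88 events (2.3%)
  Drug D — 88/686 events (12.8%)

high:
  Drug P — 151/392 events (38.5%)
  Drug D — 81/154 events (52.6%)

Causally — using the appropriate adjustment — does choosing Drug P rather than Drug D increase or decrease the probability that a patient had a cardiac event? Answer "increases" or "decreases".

increases

Viral load lies on the pathway drug → viral load → outcome, so adjusting for it blocks the indirect effect. For the total causal effect of drug, use the unadjusted pooled rates.
Pooled: Drug P 31.9% vs Drug D 20.1%; Drug D is lower overall.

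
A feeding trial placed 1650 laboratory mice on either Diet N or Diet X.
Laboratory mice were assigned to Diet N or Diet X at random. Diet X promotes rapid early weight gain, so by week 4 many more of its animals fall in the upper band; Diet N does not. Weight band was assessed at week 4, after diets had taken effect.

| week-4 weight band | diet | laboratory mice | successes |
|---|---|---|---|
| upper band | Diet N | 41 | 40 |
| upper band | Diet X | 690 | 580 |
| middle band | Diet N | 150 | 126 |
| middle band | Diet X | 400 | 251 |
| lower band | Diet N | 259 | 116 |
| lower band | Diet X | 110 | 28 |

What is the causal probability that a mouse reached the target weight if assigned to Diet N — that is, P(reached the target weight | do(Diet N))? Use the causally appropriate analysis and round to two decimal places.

The stratified and pooled comparisons disagree (Diet N wins within each week-4 weight band; Diet X wins overall), so the answer turns on the causal role of week-4 weight band.
Week-4 weight band is downstream of the diet. One should not condition on a consequence of treatment, so the overall rates are the right comparison.
So P(outcome | do(Diet N)) is just the pooled rate for Diet N: 282/450 = 0.627.

0.63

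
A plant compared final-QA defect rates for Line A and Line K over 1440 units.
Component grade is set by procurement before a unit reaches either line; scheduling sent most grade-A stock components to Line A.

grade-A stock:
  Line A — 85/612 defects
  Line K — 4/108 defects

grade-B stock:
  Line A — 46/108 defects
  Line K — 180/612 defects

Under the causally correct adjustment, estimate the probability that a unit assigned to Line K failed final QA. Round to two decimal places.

0.17

Component grade differs across lines for reasons unrelated to any effect of the line itself, and it separately predicts the outcome — a classic confounder. We must compare within component grade levels.
Standardising Line K to the population component grade mix: 0.500·4/108 + 0.500·180/612 = 0.166.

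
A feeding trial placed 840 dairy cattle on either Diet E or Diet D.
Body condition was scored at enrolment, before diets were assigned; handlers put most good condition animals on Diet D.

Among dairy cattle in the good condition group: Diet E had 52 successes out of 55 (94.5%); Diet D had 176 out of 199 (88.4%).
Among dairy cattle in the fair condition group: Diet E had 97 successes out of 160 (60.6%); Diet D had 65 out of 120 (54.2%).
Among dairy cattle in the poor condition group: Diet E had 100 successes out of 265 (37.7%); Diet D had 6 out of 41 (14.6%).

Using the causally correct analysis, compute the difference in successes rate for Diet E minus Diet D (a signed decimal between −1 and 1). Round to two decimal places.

+0.12

Starting body condition differs across diets for reasons unrelated to any effect of the diet itself, and it separately predicts the outcome — a classic confounder. We must compare within starting body condition levels.
Adjusting over the population distribution of starting body condition: 0.302·(0.945−0.884) + 0.333·(0.606−0.542) + 0.364·(0.377−0.146) = +0.124.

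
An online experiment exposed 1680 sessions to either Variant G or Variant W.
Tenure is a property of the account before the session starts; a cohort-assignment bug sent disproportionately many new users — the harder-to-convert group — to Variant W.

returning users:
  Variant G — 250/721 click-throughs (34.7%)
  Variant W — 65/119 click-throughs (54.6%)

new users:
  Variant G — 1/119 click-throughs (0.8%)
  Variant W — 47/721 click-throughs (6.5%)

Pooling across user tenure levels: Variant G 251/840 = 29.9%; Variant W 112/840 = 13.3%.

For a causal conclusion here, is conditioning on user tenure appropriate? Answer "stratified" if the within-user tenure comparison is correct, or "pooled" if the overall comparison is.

Nothing the variant does changes user tenure; the imbalance is an allocation artefact. With user tenure also predicting the outcome, the pooled figure is confounded, and the within-stratum comparison is the causal one.
Within each level — returning users: 34.7% vs 54.6%; new users: 0.8% vs 6.5% — Variant W is higher every time.

stratified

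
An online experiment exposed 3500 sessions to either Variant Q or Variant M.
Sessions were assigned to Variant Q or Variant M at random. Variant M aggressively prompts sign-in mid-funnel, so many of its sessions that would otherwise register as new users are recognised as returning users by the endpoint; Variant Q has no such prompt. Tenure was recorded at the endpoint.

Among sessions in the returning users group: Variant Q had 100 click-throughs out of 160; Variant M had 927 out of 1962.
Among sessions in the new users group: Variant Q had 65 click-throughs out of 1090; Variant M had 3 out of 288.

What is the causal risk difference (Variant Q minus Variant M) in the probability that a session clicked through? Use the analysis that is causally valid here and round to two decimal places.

The stratified and pooled comparisons disagree (Variant Q wins within each user tenure; Variant M wins overall), so the answer turns on the causal role of user tenure.
User tenure here is a post-treatment variable shaped by the variant; conditioning on it would introduce bias rather than remove it. The overall comparison is the causal one.
The causal difference is the pooled difference: 0.132 − 0.413 = -0.281.

-0.28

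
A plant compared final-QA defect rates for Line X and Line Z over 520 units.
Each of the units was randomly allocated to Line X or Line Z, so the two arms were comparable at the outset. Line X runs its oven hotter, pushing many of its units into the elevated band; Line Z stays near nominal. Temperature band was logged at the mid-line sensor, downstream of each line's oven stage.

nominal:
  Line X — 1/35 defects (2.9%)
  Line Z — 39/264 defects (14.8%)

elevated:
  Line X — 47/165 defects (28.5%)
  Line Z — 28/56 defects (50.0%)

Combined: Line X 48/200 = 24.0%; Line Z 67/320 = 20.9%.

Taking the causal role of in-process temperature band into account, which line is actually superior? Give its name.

In-process temperature band is downstream of the line. One should not condition on a consequence of treatment, so the overall rates are the right comparison.
Pooled: Line X 24.0% vs Line Z 20.9%; Line Z is lower overall.

Line Z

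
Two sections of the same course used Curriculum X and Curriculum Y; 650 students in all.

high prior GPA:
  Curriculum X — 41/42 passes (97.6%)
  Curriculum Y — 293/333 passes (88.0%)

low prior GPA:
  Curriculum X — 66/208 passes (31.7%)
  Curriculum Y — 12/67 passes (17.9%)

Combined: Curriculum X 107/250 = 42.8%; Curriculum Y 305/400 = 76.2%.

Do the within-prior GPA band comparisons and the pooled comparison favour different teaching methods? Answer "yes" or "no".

yes

Within each prior GPA band level (high prior GPA 97.6% vs 88.0%; low prior GPA 31.7% vs 17.9%), Curriculum X has the higher rate every time. Pooled: 42.8% vs 76.2% — Curriculum Y has the higher rate overall. The two comparisons disagree.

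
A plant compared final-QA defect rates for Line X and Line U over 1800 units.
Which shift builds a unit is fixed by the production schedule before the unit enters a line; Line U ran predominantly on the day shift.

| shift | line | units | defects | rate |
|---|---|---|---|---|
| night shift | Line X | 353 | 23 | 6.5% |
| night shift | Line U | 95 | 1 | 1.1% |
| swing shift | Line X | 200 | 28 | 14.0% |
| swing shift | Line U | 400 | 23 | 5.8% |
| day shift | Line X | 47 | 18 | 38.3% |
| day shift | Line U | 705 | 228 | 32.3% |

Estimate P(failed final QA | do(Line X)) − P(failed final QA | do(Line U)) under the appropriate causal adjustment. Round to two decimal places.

+0.07

Line U is lower inside every shift stratum but Line X is lower in aggregate. Whether to stratify depends on how shift relates to the line.
The imbalance in shift arose from how units were allocated, not from anything the line did; and shift independently affects the outcome. The pooled gap is confounded — condition on shift.
Adjusting over the population distribution of shift: 0.249·(0.065−0.011) + 0.333·(0.140−0.058) + 0.418·(0.383−0.323) = +0.066.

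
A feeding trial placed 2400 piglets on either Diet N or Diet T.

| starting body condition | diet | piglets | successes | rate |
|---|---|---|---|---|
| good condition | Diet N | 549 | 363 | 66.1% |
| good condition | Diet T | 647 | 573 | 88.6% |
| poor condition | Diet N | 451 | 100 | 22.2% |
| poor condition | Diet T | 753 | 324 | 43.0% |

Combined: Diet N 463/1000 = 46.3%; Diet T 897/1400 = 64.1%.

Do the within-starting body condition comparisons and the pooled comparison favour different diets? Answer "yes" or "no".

Within each starting body condition level (good condition 66.1% vs 88.6%; poor condition 22.2% vs 43.0%), Diet T has the higher rate every time. Pooled: 46.3% vs 64.1% — Diet T has the higher rate overall. They agree.

no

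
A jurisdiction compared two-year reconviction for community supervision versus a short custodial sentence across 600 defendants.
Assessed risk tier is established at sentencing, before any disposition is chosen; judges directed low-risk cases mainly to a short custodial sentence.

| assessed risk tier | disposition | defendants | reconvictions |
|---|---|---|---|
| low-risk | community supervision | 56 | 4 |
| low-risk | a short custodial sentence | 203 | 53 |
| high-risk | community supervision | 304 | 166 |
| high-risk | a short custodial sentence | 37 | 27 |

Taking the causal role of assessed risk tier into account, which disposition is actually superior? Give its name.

The stratified and pooled comparisons disagree (community supervision wins within each assessed risk tier; a short custodial sentence wins overall), so the answer turns on the causal role of assessed risk tier.
Assessed risk tier is set before the disposition has any effect — it is not caused by the disposition — and it independently drives the outcome. That makes it a confounder, so the causal comparison is within assessed risk tier levels.
Within each level — low-risk: 7.1% vs 26.1%; high-risk: 54.6% vs 73.0% — community supervision is lower every time.

community supervision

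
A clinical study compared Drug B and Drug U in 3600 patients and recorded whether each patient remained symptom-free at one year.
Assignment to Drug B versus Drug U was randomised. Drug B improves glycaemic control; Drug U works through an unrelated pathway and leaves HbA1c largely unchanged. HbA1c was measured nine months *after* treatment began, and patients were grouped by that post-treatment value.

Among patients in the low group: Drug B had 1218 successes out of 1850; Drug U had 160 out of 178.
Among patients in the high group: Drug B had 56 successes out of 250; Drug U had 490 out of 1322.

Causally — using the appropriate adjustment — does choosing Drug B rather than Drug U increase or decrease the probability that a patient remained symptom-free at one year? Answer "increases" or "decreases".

increases

The HbA1c-specific comparison favours Drug U throughout, but the pooled figures favour Drug B. The question is whether to condition on HbA1c.
Stratifying would compare drugs among patients the drugs themselves sorted into HbA1c groups — a form of selection on an intermediate. The unconditioned pooled rates give the total causal effect.
Pooled: Drug B 60.7% vs Drug U 43.3%; Drug B is higher overall.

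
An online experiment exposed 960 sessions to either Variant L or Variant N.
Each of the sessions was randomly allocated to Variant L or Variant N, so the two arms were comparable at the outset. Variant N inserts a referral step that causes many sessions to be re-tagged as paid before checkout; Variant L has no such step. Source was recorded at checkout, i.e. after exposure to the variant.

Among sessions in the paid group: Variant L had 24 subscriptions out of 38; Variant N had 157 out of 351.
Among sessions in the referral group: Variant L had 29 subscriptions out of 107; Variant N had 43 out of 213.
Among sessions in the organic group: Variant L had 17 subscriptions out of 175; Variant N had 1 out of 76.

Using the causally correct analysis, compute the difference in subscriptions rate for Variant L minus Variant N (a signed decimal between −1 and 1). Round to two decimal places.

-0.10

Within every traffic source level Variant L has the higher rate, yet pooled Variant N does — Simpson's reversal.
Traffic source here is a post-treatment variable shaped by the variant; conditioning on it would introduce bias rather than remove it. The overall comparison is the causal one.
The causal difference is the pooled difference: 0.219 − 0.314 = -0.095.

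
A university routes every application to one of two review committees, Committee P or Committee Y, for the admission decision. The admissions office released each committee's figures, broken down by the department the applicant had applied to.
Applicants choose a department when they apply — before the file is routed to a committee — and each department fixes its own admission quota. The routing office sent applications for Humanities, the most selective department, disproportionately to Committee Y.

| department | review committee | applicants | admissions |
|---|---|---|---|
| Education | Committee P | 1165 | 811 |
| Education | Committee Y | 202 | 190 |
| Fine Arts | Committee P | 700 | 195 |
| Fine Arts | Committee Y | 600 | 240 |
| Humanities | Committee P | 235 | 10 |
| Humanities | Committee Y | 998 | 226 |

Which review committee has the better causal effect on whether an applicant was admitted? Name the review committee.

Committee Y

Committee Y is higher inside every department stratum but Committee P is higher in aggregate. Whether to stratify depends on how department relates to the review committee.
Department differs across review committees for reasons unrelated to any effect of the review committee itself, and it separately predicts the outcome — a classic confounder. We must compare within department levels.
Within each level — Education: 69.6% vs 94.1%; Fine Arts: 27.9% vs 40.0%; Humanities: 4.3% vs 22.6% — Committee Y is higher every time.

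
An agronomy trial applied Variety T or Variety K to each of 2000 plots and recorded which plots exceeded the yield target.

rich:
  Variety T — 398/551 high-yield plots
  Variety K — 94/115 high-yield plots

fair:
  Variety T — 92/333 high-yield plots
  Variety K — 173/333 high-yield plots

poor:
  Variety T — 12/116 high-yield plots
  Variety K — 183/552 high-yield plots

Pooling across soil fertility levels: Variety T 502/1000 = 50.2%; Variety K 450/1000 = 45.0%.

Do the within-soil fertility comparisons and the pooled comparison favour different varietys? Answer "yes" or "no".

Within each soil fertility level (rich 72.2% vs 81.7%; fair 27.6% vs 52.0%; poor 10.3% vs 33.2%), Variety K has the higher rate every time. Pooled: 50.2% vs 45.0% — Variety T has the higher rate overall. The two comparisons disagree.

yes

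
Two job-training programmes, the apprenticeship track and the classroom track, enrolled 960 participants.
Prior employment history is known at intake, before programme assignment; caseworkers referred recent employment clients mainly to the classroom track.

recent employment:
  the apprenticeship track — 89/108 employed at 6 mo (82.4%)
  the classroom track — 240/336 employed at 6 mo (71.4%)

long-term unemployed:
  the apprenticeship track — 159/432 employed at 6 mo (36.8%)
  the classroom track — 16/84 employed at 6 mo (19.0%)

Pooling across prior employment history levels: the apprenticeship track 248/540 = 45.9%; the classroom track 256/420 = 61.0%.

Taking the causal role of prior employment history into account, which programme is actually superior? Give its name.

The stratified and pooled comparisons disagree (the apprenticeship track wins within each prior employment history; the classroom track wins overall), so the answer turns on the causal role of prior employment history.
Prior employment history is set before the programme has any effect — it is not caused by the programme — and it independently drives the outcome. That makes it a confounder, so the causal comparison is within prior employment history levels.
Within each level — recent employment: 82.4% vs 71.4%; long-term unemployed: 36.8% vs 19.0% — the apprenticeship track is higher every time.

the apprenticeship track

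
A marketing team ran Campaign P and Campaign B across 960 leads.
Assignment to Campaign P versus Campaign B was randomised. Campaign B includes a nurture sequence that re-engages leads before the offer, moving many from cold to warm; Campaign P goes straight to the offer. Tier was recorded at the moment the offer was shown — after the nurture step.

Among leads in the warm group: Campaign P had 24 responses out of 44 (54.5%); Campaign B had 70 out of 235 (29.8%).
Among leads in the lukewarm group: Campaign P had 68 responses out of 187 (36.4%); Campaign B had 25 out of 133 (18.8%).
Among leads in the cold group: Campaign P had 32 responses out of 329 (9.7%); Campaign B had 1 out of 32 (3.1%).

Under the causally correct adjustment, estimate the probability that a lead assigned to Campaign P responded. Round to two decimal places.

0.22

Because the campaign influences engagement tier, engagement tier is a post-treatment mediator, not a confounder. Stratifying on it would bias the estimate; the causal effect is the crude pooled difference.
So P(outcome | do(Campaign P)) is just the pooled rate for Campaign P: 124/560 = 0.221.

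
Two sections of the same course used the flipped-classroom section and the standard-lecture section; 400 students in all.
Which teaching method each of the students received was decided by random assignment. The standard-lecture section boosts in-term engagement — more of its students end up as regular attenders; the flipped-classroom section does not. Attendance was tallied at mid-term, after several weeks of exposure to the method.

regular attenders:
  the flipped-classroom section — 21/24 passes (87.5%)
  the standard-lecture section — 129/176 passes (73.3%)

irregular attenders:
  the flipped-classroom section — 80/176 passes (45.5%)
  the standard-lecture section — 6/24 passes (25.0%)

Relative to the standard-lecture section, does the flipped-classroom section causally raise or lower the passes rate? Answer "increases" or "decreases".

decreases

Within every mid-term attendance level the flipped-classroom section has the higher rate, yet pooled the standard-lecture section does — Simpson's reversal.
The distribution of mid-term attendance is itself part of what the teaching method does — it is an intermediate outcome. Holding it fixed would remove that part of the effect; the total effect is the pooled difference.
Pooled: the flipped-classroom section 50.5% vs the standard-lecture section 67.5%; the standard-lecture section is higher overall.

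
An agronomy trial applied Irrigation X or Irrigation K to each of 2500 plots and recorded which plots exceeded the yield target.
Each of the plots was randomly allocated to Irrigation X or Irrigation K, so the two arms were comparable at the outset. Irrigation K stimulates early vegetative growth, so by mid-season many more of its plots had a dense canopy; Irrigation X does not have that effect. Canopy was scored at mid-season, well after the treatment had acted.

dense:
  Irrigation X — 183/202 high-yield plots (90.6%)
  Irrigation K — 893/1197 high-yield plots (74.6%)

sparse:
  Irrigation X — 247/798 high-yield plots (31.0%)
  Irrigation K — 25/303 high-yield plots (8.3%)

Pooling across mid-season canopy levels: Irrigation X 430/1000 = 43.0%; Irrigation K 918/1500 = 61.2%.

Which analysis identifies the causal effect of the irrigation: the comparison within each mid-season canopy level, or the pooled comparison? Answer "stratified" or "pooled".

pooled

Mid-season canopy is downstream of the irrigation. One should not condition on a consequence of treatment, so the overall rates are the right comparison.
Pooled: Irrigation X 43.0% vs Irrigation K 61.2%; Irrigation K is higher overall.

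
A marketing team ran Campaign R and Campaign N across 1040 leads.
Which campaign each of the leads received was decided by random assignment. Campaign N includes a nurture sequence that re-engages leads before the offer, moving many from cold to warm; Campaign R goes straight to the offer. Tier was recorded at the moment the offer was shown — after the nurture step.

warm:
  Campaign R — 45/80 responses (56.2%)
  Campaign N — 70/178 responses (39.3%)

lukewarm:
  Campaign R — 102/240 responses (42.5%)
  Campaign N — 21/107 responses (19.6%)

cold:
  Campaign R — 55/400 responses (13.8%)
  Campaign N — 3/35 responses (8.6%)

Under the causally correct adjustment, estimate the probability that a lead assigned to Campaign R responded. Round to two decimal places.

0.28

The engagement tier-specific comparison favours Campaign R throughout, but the pooled figures favour Campaign N. The question is whether to condition on engagement tier.
Engagement tier here is a post-treatment variable shaped by the campaign; conditioning on it would introduce bias rather than remove it. The overall comparison is the causal one.
So P(outcome | do(Campaign R)) is just the pooled rate for Campaign R: 202/720 = 0.281.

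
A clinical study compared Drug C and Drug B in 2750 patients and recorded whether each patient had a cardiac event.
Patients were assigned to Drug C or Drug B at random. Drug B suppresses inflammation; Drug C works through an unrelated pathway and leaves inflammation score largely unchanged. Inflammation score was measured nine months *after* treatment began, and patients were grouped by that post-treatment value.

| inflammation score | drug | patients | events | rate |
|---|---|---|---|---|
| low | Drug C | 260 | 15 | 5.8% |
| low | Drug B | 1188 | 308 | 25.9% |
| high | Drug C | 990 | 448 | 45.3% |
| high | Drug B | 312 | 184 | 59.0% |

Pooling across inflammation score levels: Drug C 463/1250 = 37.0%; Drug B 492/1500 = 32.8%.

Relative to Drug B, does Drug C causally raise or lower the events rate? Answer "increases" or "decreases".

increases

The inflammation score-specific comparison favours Drug C throughout, but the pooled figures favour Drug B. The question is whether to condition on inflammation score.
Stratifying would compare drugs among patients the drugs themselves sorted into inflammation score groups — a form of selection on an intermediate. The unconditioned pooled rates give the total causal effect.
Pooled: Drug C 37.0% vs Drug B 32.8%; Drug B is lower overall.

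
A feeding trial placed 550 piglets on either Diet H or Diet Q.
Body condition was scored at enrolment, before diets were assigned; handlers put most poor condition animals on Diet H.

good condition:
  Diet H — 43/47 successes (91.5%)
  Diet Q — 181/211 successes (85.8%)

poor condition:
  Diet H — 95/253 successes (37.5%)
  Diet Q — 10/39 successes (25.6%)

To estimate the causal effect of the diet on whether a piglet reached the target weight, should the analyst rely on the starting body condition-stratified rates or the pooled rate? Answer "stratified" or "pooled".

Diet H is higher inside every starting body condition stratum but Diet Q is higher in aggregate. Whether to stratify depends on how starting body condition relates to the diet.
Nothing the diet does changes starting body condition; the imbalance is an allocation artefact. With starting body condition also predicting the outcome, the pooled figure is confounded, and the within-stratum comparison is the causal one.
Within each level — good condition: 91.5% vs 85.8%; poor condition: 37.5% vs 25.6% — Diet H is higher every time.

stratified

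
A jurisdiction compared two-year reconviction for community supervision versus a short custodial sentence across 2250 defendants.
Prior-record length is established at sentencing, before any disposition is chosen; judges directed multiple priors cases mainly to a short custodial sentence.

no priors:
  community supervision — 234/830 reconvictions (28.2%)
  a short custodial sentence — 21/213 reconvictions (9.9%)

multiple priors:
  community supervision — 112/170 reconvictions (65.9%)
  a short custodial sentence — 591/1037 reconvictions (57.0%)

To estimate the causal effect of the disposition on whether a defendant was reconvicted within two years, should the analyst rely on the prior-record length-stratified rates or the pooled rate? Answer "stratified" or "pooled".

The prior-record length-specific comparison favours a short custodial sentence throughout, but the pooled figures favour community supervision. The question is whether to condition on prior-record length.
Nothing the disposition does changes prior-record length; the imbalance is an allocation artefact. With prior-record length also predicting the outcome, the pooled figure is confounded, and the within-stratum comparison is the causal one.
Within each level — no priors: 28.2% vs 9.9%; multiple priors: 65.9% vs 57.0% — a short custodial sentence is lower every time.

stratified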